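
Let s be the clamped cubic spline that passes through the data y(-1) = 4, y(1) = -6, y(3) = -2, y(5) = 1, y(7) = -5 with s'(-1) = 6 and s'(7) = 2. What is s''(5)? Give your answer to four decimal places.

-5.4821

Let M_i = s''(x_i). Step sizes h_i = 2, 2, 2, 2; slopes of the chords Δ_i = (y_(i+1) - y_i)/h_i = -5, 2, 3/2, -3.
  2·M_0 + 8·M_1 + 2·M_2 = 6(Δ_1 - Δ_0) = 42
  2·M_1 + 8·M_2 + 2·M_3 = 6(Δ_2 - Δ_1) = -3
  2·M_2 + 8·M_3 + 2·M_4 = 6(Δ_3 - Δ_2) = -27
Clamped end conditions give two more equations: 2h_0·M_0 + h_0·M_1 = 6(Δ_0 - s'(-1)) = -66 and h_3·M_3 + 2h_3·M_4 = 6(s'(7) - Δ_3) = 30.
Forward elimination and back-substitution give M_0 = -2477/112, M_1 = 629/56, M_2 = -29/16, M_3 = -307/56, M_4 = 1147/112.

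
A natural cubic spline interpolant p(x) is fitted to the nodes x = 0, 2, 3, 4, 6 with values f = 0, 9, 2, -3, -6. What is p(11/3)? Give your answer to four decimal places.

-1.7626

Put M_i = p'' at the i-th knot. Here h = (2, 1, 1, 2) and Δ = (9/2, -7, -5, -3/2), so the interior equations h_(i-1)·M_(i-1) + 2(h_(i-1)+h_i)·M_i + h_i·M_(i+1) = 6(Δ_i − Δ_(i-1)) read
  2·M_0 + 6·M_1 + 1·M_2 = 6(Δ_1 - Δ_0) = -69
  1·M_1 + 4·M_2 + 1·M_3 = 6(Δ_2 - Δ_1) = 12
  1·M_2 + 6·M_3 + 2·M_4 = 6(Δ_3 - Δ_2) = 21
Natural end conditions: M_0 = M_4 = 0.
Solving: M_0 = 0, M_1 = -273/22, M_2 = 60/11, M_3 = 57/22, M_4 = 0.
On [3, 4], p(x) = 2 - 29/4·(x - 3) + 30/11·(x - 3)² - 21/44·(x - 3)³.
With (x - 3) = 2/3: p(11/3) = -349/198.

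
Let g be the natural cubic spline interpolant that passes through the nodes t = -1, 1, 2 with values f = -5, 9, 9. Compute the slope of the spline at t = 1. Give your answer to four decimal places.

Write σ_i for g''(x_i). With h_i = 2, 1 and divided differences Δ_i = 7, 0, the continuity of g' gives the tridiagonal system
  2·σ_0 + 6·σ_1 + 1·σ_2 = 6(Δ_1 - Δ_0) = -42
Natural end conditions: σ_0 = σ_2 = 0.
Forward elimination and back-substitution give σ_0 = 0, σ_1 = -7, σ_2 = 0.
On [1, 2], g'(t) = b_1 + 2c_1·(t - 1) + 3d_1·(t - 1)² with b_1 = Δ_1 - h_1(2σ_1 + σ_2)/6 = 7/3, c_1 = σ_1/2 = -7/2, d_1 = (σ_2 - σ_1)/(6h_1) = 7/6. So g'(1) = 7/3.

2.3333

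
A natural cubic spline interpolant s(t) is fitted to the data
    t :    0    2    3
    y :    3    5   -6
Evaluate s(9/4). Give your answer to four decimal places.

2.9063

Put σ_i = s'' at the i-th knot. Here h = (2, 1) and Δ = (1, -11), so the interior equations h_(i-1)·σ_(i-1) + 2(h_(i-1)+h_i)·σ_i + h_i·σ_(i+1) = 6(Δ_i − Δ_(i-1)) read
  2·σ_0 + 6·σ_1 + 1·σ_2 = 6(Δ_1 - Δ_0) = -72
Natural end conditions: σ_0 = σ_2 = 0.
Hence σ_0 = 0, σ_1 = -12, σ_2 = 0.
On [2, 3], s(t) = 5 - 7·(t - 2) - 6·(t - 2)² + 2·(t - 2)³.
With (t - 2) = 1/4: s(9/4) = 93/32.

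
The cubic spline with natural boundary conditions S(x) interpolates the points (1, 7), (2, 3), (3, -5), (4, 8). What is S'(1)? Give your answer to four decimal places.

With M_i denoting the second derivative at x_i, h_i = 1, 1, 1, and Δ_i = (y_(i+1) − y_i)/h_i = -4, -8, 13:
  1·M_0 + 4·M_1 + 1·M_2 = 6(Δ_1 - Δ_0) = -24
  1·M_1 + 4·M_2 + 1·M_3 = 6(Δ_2 - Δ_1) = 126
Natural end conditions: M_0 = M_3 = 0.
Solving the tridiagonal system: M_0 = 0, M_1 = -74/5, M_2 = 176/5, M_3 = 0.
On [1, 2], S'(x) = b_0 + 2c_0·(x - 1) + 3d_0·(x - 1)² with b_0 = Δ_0 - h_0(2M_0 + M_1)/6 = -23/15, c_0 = M_0/2 = 0, d_0 = (M_1 - M_0)/(6h_0) = -37/15. So S'(1) = -23/15.

-1.5333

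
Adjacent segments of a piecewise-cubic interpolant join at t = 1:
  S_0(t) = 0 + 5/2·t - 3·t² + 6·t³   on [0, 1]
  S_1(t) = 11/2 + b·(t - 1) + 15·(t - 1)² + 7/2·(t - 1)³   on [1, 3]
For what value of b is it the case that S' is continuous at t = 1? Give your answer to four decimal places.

S_0'(t) = 5/2 - 6·t + 18·t², so S_0'(1) = 29/2. On the right, S_1'(1) = b, so b = 29/2.

14.5000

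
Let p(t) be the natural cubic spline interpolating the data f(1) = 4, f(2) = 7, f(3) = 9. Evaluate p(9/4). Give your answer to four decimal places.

With M_i denoting the second derivative at x_i, h_i = 1, 1, and Δ_i = (y_(i+1) − y_i)/h_i = 3, 2:
  1·M_0 + 4·M_1 + 1·M_2 = 6(Δ_1 - Δ_0) = -6
Natural end conditions: M_0 = M_2 = 0.
Solving: M_0 = 0, M_1 = -3/2, M_2 = 0.
On [2, 3], p(t) = 7 + 5/2·(t - 2) - 3/4·(t - 2)² + 1/4·(t - 2)³.
With (t - 2) = 1/4: p(9/4) = 1941/256.

7.5820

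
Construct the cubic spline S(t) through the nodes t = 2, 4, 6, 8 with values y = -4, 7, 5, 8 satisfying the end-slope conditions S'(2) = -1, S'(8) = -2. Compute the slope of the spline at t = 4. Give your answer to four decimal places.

Write M_i for S''(x_i). With h_i = 2, 2, 2 and divided differences Δ_i = 11/2, -1, 3/2, the continuity of S' gives the tridiagonal system
  2·M_0 + 8·M_1 + 2·M_2 = 6(Δ_1 - Δ_0) = -39
  2·M_1 + 8·M_2 + 2·M_3 = 6(Δ_2 - Δ_1) = 15
Clamped end conditions give two more equations: 2h_0·M_0 + h_0·M_1 = 6(Δ_0 - S'(2)) = 39 and h_2·M_2 + 2h_2·M_3 = 6(S'(8) - Δ_2) = -21.
Solving the tridiagonal system: M_0 = 223/15, M_1 = -307/30, M_2 = 197/30, M_3 = -128/15.
On [4, 6], S'(t) = b_1 + 2c_1·(t - 4) + 3d_1·(t - 4)² with b_1 = Δ_1 - h_1(2M_1 + M_2)/6 = 109/30, c_1 = M_1/2 = -307/60, d_1 = (M_2 - M_1)/(6h_1) = 7/5. So S'(4) = 109/30.

3.6333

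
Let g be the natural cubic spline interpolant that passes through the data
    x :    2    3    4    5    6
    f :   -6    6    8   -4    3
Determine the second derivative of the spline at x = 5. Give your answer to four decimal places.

Let m_i = g''(x_i). Step sizes h_i = 1, 1, 1, 1; slopes of the chords Δ_i = (y_(i+1) - y_i)/h_i = 12, 2, -12, 7.
  1·m_0 + 4·m_1 + 1·m_2 = 6(Δ_1 - Δ_0) = -60
  1·m_1 + 4·m_2 + 1·m_3 = 6(Δ_2 - Δ_1) = -84
  1·m_2 + 4·m_3 + 1·m_4 = 6(Δ_3 - Δ_2) = 114
Natural end conditions: m_0 = m_4 = 0.
Forward elimination and back-substitution give m_0 = 0, m_1 = -225/28, m_2 = -195/7, m_3 = 993/28, m_4 = 0.

35.4643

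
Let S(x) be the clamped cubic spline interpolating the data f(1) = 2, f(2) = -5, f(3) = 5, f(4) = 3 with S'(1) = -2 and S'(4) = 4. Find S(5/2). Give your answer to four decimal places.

Let σ_i = S''(x_i). Step sizes h_i = 1, 1, 1; slopes of the chords Δ_i = (y_(i+1) - y_i)/h_i = -7, 10, -2.
  1·σ_0 + 4·σ_1 + 1·σ_2 = 6(Δ_1 - Δ_0) = 102
  1·σ_1 + 4·σ_2 + 1·σ_3 = 6(Δ_2 - Δ_1) = -72
Clamped end conditions give two more equations: 2h_0·σ_0 + h_0·σ_1 = 6(Δ_0 - S'(1)) = -30 and h_2·σ_2 + 2h_2·σ_3 = 6(S'(4) - Δ_2) = 36.
Hence σ_0 = -186/5, σ_1 = 222/5, σ_2 = -192/5, σ_3 = 186/5.
On [2, 3], S(x) = -5 + 8/5·(x - 2) + 111/5·(x - 2)² - 69/5·(x - 2)³.
With (x - 2) = 1/2: S(5/2) = -3/8.

-0.3750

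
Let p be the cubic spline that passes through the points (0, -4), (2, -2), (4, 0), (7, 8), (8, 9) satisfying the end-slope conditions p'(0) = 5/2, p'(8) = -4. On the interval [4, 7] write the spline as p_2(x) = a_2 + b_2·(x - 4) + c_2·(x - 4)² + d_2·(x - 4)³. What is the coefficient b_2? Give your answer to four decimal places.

With M_i denoting the second derivative at x_i, h_i = 2, 2, 3, 1, and Δ_i = (y_(i+1) − y_i)/h_i = 1, 1, 8/3, 1:
  2·M_0 + 8·M_1 + 2·M_2 = 6(Δ_1 - Δ_0) = 0
  2·M_1 + 10·M_2 + 3·M_3 = 6(Δ_2 - Δ_1) = 10
  3·M_2 + 8·M_3 + 1·M_4 = 6(Δ_3 - Δ_2) = -10
Clamped end conditions give two more equations: 2h_0·M_0 + h_0·M_1 = 6(Δ_0 - p'(0)) = -9 and h_3·M_3 + 2h_3·M_4 = 6(p'(8) - Δ_3) = -30.
Forward elimination and back-substitution give M_0 = -707/288, M_1 = 59/144, M_2 = 235/288, M_3 = 49/144, M_4 = -4369/288.
On [4, 7], with p_2(x) = a_2 + b_2·(x - 4) + c_2·(x - 4)² + d_2·(x - 4)³: c_2 = M_2/2 = 235/576, d_2 = (M_3 - M_2)/(6h_2) = -137/5184, b_2 = Δ_2 - h_2(2M_2 + M_3)/6 = 121/72.

1.6806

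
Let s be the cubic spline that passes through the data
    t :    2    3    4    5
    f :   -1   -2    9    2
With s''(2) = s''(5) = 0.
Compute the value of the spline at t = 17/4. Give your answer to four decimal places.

Let m_i = s''(x_i). Step sizes h_i = 1, 1, 1; slopes of the chords Δ_i = (y_(i+1) - y_i)/h_i = -1, 11, -7.
  1·m_0 + 4·m_1 + 1·m_2 = 6(Δ_1 - Δ_0) = 72
  1·m_1 + 4·m_2 + 1·m_3 = 6(Δ_2 - Δ_1) = -108
Natural end conditions: m_0 = m_3 = 0.
Solving the tridiagonal system: m_0 = 0, m_1 = 132/5, m_2 = -168/5, m_3 = 0.
On [4, 5], s(t) = 9 + 21/5·(t - 4) - 84/5·(t - 4)² + 28/5·(t - 4)³.
With (t - 4) = 1/4: s(17/4) = 727/80.

9.0875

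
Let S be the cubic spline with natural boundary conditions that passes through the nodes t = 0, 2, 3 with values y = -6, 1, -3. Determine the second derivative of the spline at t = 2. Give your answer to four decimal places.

Put M_i = S'' at the i-th knot. Here h = (2, 1) and Δ = (7/2, -4), so the interior equations h_(i-1)·M_(i-1) + 2(h_(i-1)+h_i)·M_i + h_i·M_(i+1) = 6(Δ_i − Δ_(i-1)) read
  2·M_0 + 6·M_1 + 1·M_2 = 6(Δ_1 - Δ_0) = -45
Natural end conditions: M_0 = M_2 = 0.
Hence M_0 = 0, M_1 = -15/2, M_2 = 0.

-7.5000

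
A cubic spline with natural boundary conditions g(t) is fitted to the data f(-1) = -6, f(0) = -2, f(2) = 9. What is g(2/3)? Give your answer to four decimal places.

1.2963

Let M_i = g''(x_i). Step sizes h_i = 1, 2; slopes of the chords Δ_i = (y_(i+1) - y_i)/h_i = 4, 11/2.
  1·M_0 + 6·M_1 + 2·M_2 = 6(Δ_1 - Δ_0) = 9
Natural end conditions: M_0 = M_2 = 0.
Forward elimination and back-substitution give M_0 = 0, M_1 = 3/2, M_2 = 0.
On [0, 2], g(t) = -2 + 9/2·t + 3/4·t² - 1/8·t³.
With t = 2/3: g(2/3) = 35/27.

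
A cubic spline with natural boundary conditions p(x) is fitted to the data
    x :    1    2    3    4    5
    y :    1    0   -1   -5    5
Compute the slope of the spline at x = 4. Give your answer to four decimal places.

With σ_i denoting the second derivative at x_i, h_i = 1, 1, 1, 1, and Δ_i = (y_(i+1) − y_i)/h_i = -1, -1, -4, 10:
  1·σ_0 + 4·σ_1 + 1·σ_2 = 6(Δ_1 - Δ_0) = 0
  1·σ_1 + 4·σ_2 + 1·σ_3 = 6(Δ_2 - Δ_1) = -18
  1·σ_2 + 4·σ_3 + 1·σ_4 = 6(Δ_3 - Δ_2) = 84
Natural end conditions: σ_0 = σ_4 = 0.
Forward elimination and back-substitution give σ_0 = 0, σ_1 = 39/14, σ_2 = -78/7, σ_3 = 333/14, σ_4 = 0.
On [4, 5], p'(x) = b_3 + 2c_3·(x - 4) + 3d_3·(x - 4)² with b_3 = Δ_3 - h_3(2σ_3 + σ_4)/6 = 29/14, c_3 = σ_3/2 = 333/28, d_3 = (σ_4 - σ_3)/(6h_3) = -111/28. So p'(4) = 29/14.

2.0714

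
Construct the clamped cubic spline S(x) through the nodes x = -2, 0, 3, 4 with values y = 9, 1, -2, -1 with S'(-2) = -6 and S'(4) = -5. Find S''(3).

With M_i denoting the second derivative at x_i, h_i = 2, 3, 1, and Δ_i = (y_(i+1) − y_i)/h_i = -4, -1, 1:
  2·M_0 + 10·M_1 + 3·M_2 = 6(Δ_1 - Δ_0) = 18
  3·M_1 + 8·M_2 + 1·M_3 = 6(Δ_2 - Δ_1) = 12
Clamped end conditions give two more equations: 2h_0·M_0 + h_0·M_1 = 6(Δ_0 - S'(-2)) = 12 and h_2·M_2 + 2h_2·M_3 = 6(S'(4) - Δ_2) = -36.
Hence M_0 = 3, M_1 = 0, M_2 = 4, M_3 = -20.

4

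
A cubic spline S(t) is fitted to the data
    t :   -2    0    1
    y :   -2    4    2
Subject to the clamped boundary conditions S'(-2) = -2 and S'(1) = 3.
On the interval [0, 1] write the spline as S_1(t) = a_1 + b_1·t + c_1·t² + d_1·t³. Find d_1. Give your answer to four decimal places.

Write σ_i for S''(x_i). With h_i = 2, 1 and divided differences Δ_i = 3, -2, the continuity of S' gives the tridiagonal system
  2·σ_0 + 6·σ_1 + 1·σ_2 = 6(Δ_1 - Δ_0) = -30
Clamped end conditions give two more equations: 2h_0·σ_0 + h_0·σ_1 = 6(Δ_0 - S'(-2)) = 30 and h_1·σ_1 + 2h_1·σ_2 = 6(S'(1) - Δ_1) = 30.
Hence σ_0 = 85/6, σ_1 = -40/3, σ_2 = 65/3.
On [0, 1], with S_1(t) = a_1 + b_1·t + c_1·t² + d_1·t³: c_1 = σ_1/2 = -20/3, d_1 = (σ_2 - σ_1)/(6h_1) = 35/6, b_1 = Δ_1 - h_1(2σ_1 + σ_2)/6 = -7/6.

5.8333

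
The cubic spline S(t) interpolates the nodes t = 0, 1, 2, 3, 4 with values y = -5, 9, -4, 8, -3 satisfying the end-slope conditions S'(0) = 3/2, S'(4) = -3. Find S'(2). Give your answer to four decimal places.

Let M_i = S''(x_i). Step sizes h_i = 1, 1, 1, 1; slopes of the chords Δ_i = (y_(i+1) - y_i)/h_i = 14, -13, 12, -11.
  1·M_0 + 4·M_1 + 1·M_2 = 6(Δ_1 - Δ_0) = -162
  1·M_1 + 4·M_2 + 1·M_3 = 6(Δ_2 - Δ_1) = 150
  1·M_2 + 4·M_3 + 1·M_4 = 6(Δ_3 - Δ_2) = -138
Clamped end conditions give two more equations: 2h_0·M_0 + h_0·M_1 = 6(Δ_0 - S'(0)) = 75 and h_3·M_3 + 2h_3·M_4 = 6(S'(4) - Δ_3) = 48.
Hence M_0 = 4287/56, M_1 = -2187/28, M_2 = 591/8, M_3 = -1887/28, M_4 = 3231/56.
On [2, 3], S'(t) = b_2 + 2c_2·(t - 2) + 3d_2·(t - 2)² with b_2 = Δ_2 - h_2(2M_2 + M_3)/6 = -39/28, c_2 = M_2/2 = 591/16, d_2 = (M_3 - M_2)/(6h_2) = -2637/112. So S'(2) = -39/28.

-1.3929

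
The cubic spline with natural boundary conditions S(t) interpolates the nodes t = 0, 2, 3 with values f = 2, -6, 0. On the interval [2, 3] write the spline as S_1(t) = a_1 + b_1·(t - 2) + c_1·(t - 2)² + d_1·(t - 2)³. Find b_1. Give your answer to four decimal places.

2.6667

With m_i denoting the second derivative at x_i, h_i = 2, 1, and Δ_i = (y_(i+1) − y_i)/h_i = -4, 6:
  2·m_0 + 6·m_1 + 1·m_2 = 6(Δ_1 - Δ_0) = 60
Natural end conditions: m_0 = m_2 = 0.
Hence m_0 = 0, m_1 = 10, m_2 = 0.
On [2, 3], with S_1(t) = a_1 + b_1·(t - 2) + c_1·(t - 2)² + d_1·(t - 2)³: c_1 = m_1/2 = 5, d_1 = (m_2 - m_1)/(6h_1) = -5/3, b_1 = Δ_1 - h_1(2m_1 + m_2)/6 = 8/3.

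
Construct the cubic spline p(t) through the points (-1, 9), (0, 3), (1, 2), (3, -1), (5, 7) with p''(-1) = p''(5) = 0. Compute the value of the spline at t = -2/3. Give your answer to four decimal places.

6.5855

Let M_i = p''(x_i). Step sizes h_i = 1, 1, 2, 2; slopes of the chords Δ_i = (y_(i+1) - y_i)/h_i = -6, -1, -3/2, 4.
  1·M_0 + 4·M_1 + 1·M_2 = 6(Δ_1 - Δ_0) = 30
  1·M_1 + 6·M_2 + 2·M_3 = 6(Δ_2 - Δ_1) = -3
  2·M_2 + 8·M_3 + 2·M_4 = 6(Δ_3 - Δ_2) = 33
Natural end conditions: M_0 = M_4 = 0.
Hence M_0 = 0, M_1 = 235/28, M_2 = -25/7, M_3 = 281/56, M_4 = 0.
On [-1, 0], p(t) = 9 - 1243/168·(t + 1) + 0·(t + 1)² + 235/168·(t + 1)³.
With (t + 1) = 1/3: p(-2/3) = 3734/567.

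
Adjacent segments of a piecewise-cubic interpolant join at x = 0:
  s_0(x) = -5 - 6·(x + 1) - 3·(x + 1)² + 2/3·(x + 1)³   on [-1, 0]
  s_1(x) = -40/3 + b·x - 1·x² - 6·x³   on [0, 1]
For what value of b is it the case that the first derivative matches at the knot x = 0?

-10

s_0'(x) = -6 - 6·(x + 1) + 2·(x + 1)², so s_0'(0) = -10. On the right, s_1'(0) = b, so b = -10.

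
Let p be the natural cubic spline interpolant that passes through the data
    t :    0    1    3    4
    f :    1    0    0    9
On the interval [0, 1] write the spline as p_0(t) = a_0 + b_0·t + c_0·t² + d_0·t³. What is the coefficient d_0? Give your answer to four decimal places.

-0.3750

Put M_i = p'' at the i-th knot. Here h = (1, 2, 1) and Δ = (-1, 0, 9), so the interior equations h_(i-1)·M_(i-1) + 2(h_(i-1)+h_i)·M_i + h_i·M_(i+1) = 6(Δ_i − Δ_(i-1)) read
  1·M_0 + 6·M_1 + 2·M_2 = 6(Δ_1 - Δ_0) = 6
  2·M_1 + 6·M_2 + 1·M_3 = 6(Δ_2 - Δ_1) = 54
Natural end conditions: M_0 = M_3 = 0.
Solving: M_0 = 0, M_1 = -9/4, M_2 = 39/4, M_3 = 0.
On [0, 1], with p_0(t) = a_0 + b_0·t + c_0·t² + d_0·t³: c_0 = M_0/2 = 0, d_0 = (M_1 - M_0)/(6h_0) = -3/8, b_0 = Δ_0 - h_0(2M_0 + M_1)/6 = -5/8.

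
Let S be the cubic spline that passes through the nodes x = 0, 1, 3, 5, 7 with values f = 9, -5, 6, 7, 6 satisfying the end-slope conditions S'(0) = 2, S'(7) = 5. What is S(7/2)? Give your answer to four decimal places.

8.9235

Put M_i = S'' at the i-th knot. Here h = (1, 2, 2, 2) and Δ = (-14, 11/2, 1/2, -1/2), so the interior equations h_(i-1)·M_(i-1) + 2(h_(i-1)+h_i)·M_i + h_i·M_(i+1) = 6(Δ_i − Δ_(i-1)) read
  1·M_0 + 6·M_1 + 2·M_2 = 6(Δ_1 - Δ_0) = 117
  2·M_1 + 8·M_2 + 2·M_3 = 6(Δ_2 - Δ_1) = -30
  2·M_2 + 8·M_3 + 2·M_4 = 6(Δ_3 - Δ_2) = -6
Clamped end conditions give two more equations: 2h_0·M_0 + h_0·M_1 = 6(Δ_0 - S'(0)) = -96 and h_3·M_3 + 2h_3·M_4 = 6(S'(7) - Δ_3) = 33.
Solving: M_0 = -5613/86, M_1 = 1485/43, M_2 = -2145/172, M_3 = 15/43, M_4 = 1389/172.
On [3, 5], S(x) = 6 + 374/43·(x - 3) - 2145/344·(x - 3)² + 735/688·(x - 3)³.
With (x - 3) = 1/2: S(7/2) = 49115/5504.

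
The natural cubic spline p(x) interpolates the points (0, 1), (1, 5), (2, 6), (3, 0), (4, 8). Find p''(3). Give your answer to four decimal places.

25.1786

Let M_i = p''(x_i). Step sizes h_i = 1, 1, 1, 1; slopes of the chords Δ_i = (y_(i+1) - y_i)/h_i = 4, 1, -6, 8.
  1·M_0 + 4·M_1 + 1·M_2 = 6(Δ_1 - Δ_0) = -18
  1·M_1 + 4·M_2 + 1·M_3 = 6(Δ_2 - Δ_1) = -42
  1·M_2 + 4·M_3 + 1·M_4 = 6(Δ_3 - Δ_2) = 84
Natural end conditions: M_0 = M_4 = 0.
Forward elimination and back-substitution give M_0 = 0, M_1 = -9/28, M_2 = -117/7, M_3 = 705/28, M_4 = 0.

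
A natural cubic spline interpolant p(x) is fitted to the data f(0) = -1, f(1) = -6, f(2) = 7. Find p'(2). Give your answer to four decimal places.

17.5000

Let σ_i = p''(x_i). Step sizes h_i = 1, 1; slopes of the chords Δ_i = (y_(i+1) - y_i)/h_i = -5, 13.
  1·σ_0 + 4·σ_1 + 1·σ_2 = 6(Δ_1 - Δ_0) = 108
Natural end conditions: σ_0 = σ_2 = 0.
Forward elimination and back-substitution give σ_0 = 0, σ_1 = 27, σ_2 = 0.
On [1, 2], p'(x) = b_1 + 2c_1·(x - 1) + 3d_1·(x - 1)² with b_1 = Δ_1 - h_1(2σ_1 + σ_2)/6 = 4, c_1 = σ_1/2 = 27/2, d_1 = (σ_2 - σ_1)/(6h_1) = -9/2. So p'(2) = 35/2.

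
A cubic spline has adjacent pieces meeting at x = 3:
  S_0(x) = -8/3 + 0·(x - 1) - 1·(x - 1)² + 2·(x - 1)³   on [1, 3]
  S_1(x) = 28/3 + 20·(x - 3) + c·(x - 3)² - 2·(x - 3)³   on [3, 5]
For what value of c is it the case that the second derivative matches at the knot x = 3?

11

S_0''(x) = -2 + 12·(x - 1), so S_0''(3) = 22. On the right, S_1''(3) = 2c, so c = 11.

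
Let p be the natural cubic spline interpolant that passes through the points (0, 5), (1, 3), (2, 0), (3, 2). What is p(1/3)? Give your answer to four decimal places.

Write M_i for p''(x_i). With h_i = 1, 1, 1 and divided differences Δ_i = -2, -3, 2, the continuity of p' gives the tridiagonal system
  1·M_0 + 4·M_1 + 1·M_2 = 6(Δ_1 - Δ_0) = -6
  1·M_1 + 4·M_2 + 1·M_3 = 6(Δ_2 - Δ_1) = 30
Natural end conditions: M_0 = M_3 = 0.
Solving: M_0 = 0, M_1 = -18/5, M_2 = 42/5, M_3 = 0.
On [0, 1], p(x) = 5 - 7/5·x + 0·x² - 3/5·x³.
With x = 1/3: p(1/3) = 203/45.

4.5111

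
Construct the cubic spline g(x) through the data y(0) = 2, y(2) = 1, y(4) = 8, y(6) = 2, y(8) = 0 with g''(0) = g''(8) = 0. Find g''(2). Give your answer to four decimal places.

4.7143

Let σ_i = g''(x_i). Step sizes h_i = 2, 2, 2, 2; slopes of the chords Δ_i = (y_(i+1) - y_i)/h_i = -1/2, 7/2, -3, -1.
  2·σ_0 + 8·σ_1 + 2·σ_2 = 6(Δ_1 - Δ_0) = 24
  2·σ_1 + 8·σ_2 + 2·σ_3 = 6(Δ_2 - Δ_1) = -39
  2·σ_2 + 8·σ_3 + 2·σ_4 = 6(Δ_3 - Δ_2) = 12
Natural end conditions: σ_0 = σ_4 = 0.
Solving the tridiagonal system: σ_0 = 0, σ_1 = 33/7, σ_2 = -48/7, σ_3 = 45/14, σ_4 = 0.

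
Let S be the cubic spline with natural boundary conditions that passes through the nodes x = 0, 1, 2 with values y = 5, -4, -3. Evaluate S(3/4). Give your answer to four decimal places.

-2.5703

With m_i denoting the second derivative at x_i, h_i = 1, 1, and Δ_i = (y_(i+1) − y_i)/h_i = -9, 1:
  1·m_0 + 4·m_1 + 1·m_2 = 6(Δ_1 - Δ_0) = 60
Natural end conditions: m_0 = m_2 = 0.
Hence m_0 = 0, m_1 = 15, m_2 = 0.
On [0, 1], S(x) = 5 - 23/2·x + 0·x² + 5/2·x³.
With x = 3/4: S(3/4) = -329/128.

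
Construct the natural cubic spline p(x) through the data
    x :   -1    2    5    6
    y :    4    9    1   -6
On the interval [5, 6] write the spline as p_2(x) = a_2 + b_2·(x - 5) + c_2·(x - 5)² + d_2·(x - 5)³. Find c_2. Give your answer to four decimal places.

Let M_i = p''(x_i). Step sizes h_i = 3, 3, 1; slopes of the chords Δ_i = (y_(i+1) - y_i)/h_i = 5/3, -8/3, -7.
  3·M_0 + 12·M_1 + 3·M_2 = 6(Δ_1 - Δ_0) = -26
  3·M_1 + 8·M_2 + 1·M_3 = 6(Δ_2 - Δ_1) = -26
Natural end conditions: M_0 = M_3 = 0.
Forward elimination and back-substitution give M_0 = 0, M_1 = -130/87, M_2 = -78/29, M_3 = 0.
On [5, 6], with p_2(x) = a_2 + b_2·(x - 5) + c_2·(x - 5)² + d_2·(x - 5)³: c_2 = M_2/2 = -39/29, d_2 = (M_3 - M_2)/(6h_2) = 13/29, b_2 = Δ_2 - h_2(2M_2 + M_3)/6 = -177/29.

-1.3448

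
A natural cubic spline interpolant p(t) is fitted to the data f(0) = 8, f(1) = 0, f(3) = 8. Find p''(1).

12

With σ_i denoting the second derivative at x_i, h_i = 1, 2, and Δ_i = (y_(i+1) − y_i)/h_i = -8, 4:
  1·σ_0 + 6·σ_1 + 2·σ_2 = 6(Δ_1 - Δ_0) = 72
Natural end conditions: σ_0 = σ_2 = 0.
Solving the tridiagonal system: σ_0 = 0, σ_1 = 12, σ_2 = 0.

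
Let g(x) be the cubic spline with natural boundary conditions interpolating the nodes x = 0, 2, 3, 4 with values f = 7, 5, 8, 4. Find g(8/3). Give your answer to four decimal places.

Write m_i for g''(x_i). With h_i = 2, 1, 1 and divided differences Δ_i = -1, 3, -4, the continuity of g' gives the tridiagonal system
  2·m_0 + 6·m_1 + 1·m_2 = 6(Δ_1 - Δ_0) = 24
  1·m_1 + 4·m_2 + 1·m_3 = 6(Δ_2 - Δ_1) = -42
Natural end conditions: m_0 = m_3 = 0.
Hence m_0 = 0, m_1 = 6, m_2 = -12, m_3 = 0.
On [2, 3], g(x) = 5 + 3·(x - 2) + 3·(x - 2)² - 3·(x - 2)³.
With (x - 2) = 2/3: g(8/3) = 67/9.

7.4444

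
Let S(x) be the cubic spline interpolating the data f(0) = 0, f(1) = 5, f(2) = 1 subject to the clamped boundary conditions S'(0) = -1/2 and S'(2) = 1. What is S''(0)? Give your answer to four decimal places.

30.7500

Put M_i = S'' at the i-th knot. Here h = (1, 1) and Δ = (5, -4), so the interior equations h_(i-1)·M_(i-1) + 2(h_(i-1)+h_i)·M_i + h_i·M_(i+1) = 6(Δ_i − Δ_(i-1)) read
  1·M_0 + 4·M_1 + 1·M_2 = 6(Δ_1 - Δ_0) = -54
Clamped end conditions give two more equations: 2h_0·M_0 + h_0·M_1 = 6(Δ_0 - S'(0)) = 33 and h_1·M_1 + 2h_1·M_2 = 6(S'(2) - Δ_1) = 30.
Solving the tridiagonal system: M_0 = 123/4, M_1 = -57/2, M_2 = 117/4.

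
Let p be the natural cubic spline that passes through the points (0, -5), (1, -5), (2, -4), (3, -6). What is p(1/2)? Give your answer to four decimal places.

-5.1750

Put M_i = p'' at the i-th knot. Here h = (1, 1, 1) and Δ = (0, 1, -2), so the interior equations h_(i-1)·M_(i-1) + 2(h_(i-1)+h_i)·M_i + h_i·M_(i+1) = 6(Δ_i − Δ_(i-1)) read
  1·M_0 + 4·M_1 + 1·M_2 = 6(Δ_1 - Δ_0) = 6
  1·M_1 + 4·M_2 + 1·M_3 = 6(Δ_2 - Δ_1) = -18
Natural end conditions: M_0 = M_3 = 0.
Forward elimination and back-substitution give M_0 = 0, M_1 = 14/5, M_2 = -26/5, M_3 = 0.
On [0, 1], p(t) = -5 - 7/15·t + 0·t² + 7/15·t³.
With t = 1/2: p(1/2) = -207/40.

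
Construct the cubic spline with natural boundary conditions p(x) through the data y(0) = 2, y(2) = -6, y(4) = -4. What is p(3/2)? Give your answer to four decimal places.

Write M_i for p''(x_i). With h_i = 2, 2 and divided differences Δ_i = -4, 1, the continuity of p' gives the tridiagonal system
  2·M_0 + 8·M_1 + 2·M_2 = 6(Δ_1 - Δ_0) = 30
Natural end conditions: M_0 = M_2 = 0.
Hence M_0 = 0, M_1 = 15/4, M_2 = 0.
On [0, 2], p(x) = 2 - 21/4·x + 0·x² + 5/16·x³.
With x = 3/2: p(3/2) = -617/128.

-4.8203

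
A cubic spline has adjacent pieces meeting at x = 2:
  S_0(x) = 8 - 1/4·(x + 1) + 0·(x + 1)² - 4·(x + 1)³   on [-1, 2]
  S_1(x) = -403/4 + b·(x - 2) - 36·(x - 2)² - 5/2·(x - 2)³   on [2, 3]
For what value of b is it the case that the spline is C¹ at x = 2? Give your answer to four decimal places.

-108.2500

S_0'(x) = -1/4 + 0·(x + 1) - 12·(x + 1)², so S_0'(2) = -433/4. On the right, S_1'(2) = b, so b = -433/4.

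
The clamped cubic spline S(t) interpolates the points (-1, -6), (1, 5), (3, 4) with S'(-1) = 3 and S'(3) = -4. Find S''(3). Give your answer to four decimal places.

-2.5000

Let σ_i = S''(x_i). Step sizes h_i = 2, 2; slopes of the chords Δ_i = (y_(i+1) - y_i)/h_i = 11/2, -1/2.
  2·σ_0 + 8·σ_1 + 2·σ_2 = 6(Δ_1 - Δ_0) = -36
Clamped end conditions give two more equations: 2h_0·σ_0 + h_0·σ_1 = 6(Δ_0 - S'(-1)) = 15 and h_1·σ_1 + 2h_1·σ_2 = 6(S'(3) - Δ_1) = -21.
Solving: σ_0 = 13/2, σ_1 = -11/2, σ_2 = -5/2.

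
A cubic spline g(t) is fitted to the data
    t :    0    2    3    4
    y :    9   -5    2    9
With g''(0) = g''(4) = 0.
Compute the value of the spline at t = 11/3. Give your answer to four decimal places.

Write m_i for g''(x_i). With h_i = 2, 1, 1 and divided differences Δ_i = -7, 7, 7, the continuity of g' gives the tridiagonal system
  2·m_0 + 6·m_1 + 1·m_2 = 6(Δ_1 - Δ_0) = 84
  1·m_1 + 4·m_2 + 1·m_3 = 6(Δ_2 - Δ_1) = 0
Natural end conditions: m_0 = m_3 = 0.
Forward elimination and back-substitution give m_0 = 0, m_1 = 336/23, m_2 = -84/23, m_3 = 0.
On [3, 4], g(t) = 2 + 189/23·(t - 3) - 42/23·(t - 3)² + 14/23·(t - 3)³.
With (t - 3) = 2/3: g(11/3) = 4252/621.

6.8470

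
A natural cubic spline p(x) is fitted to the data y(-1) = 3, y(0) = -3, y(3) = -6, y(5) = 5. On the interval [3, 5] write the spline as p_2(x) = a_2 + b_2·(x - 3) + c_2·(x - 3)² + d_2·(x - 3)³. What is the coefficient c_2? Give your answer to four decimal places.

Write σ_i for p''(x_i). With h_i = 1, 3, 2 and divided differences Δ_i = -6, -1, 11/2, the continuity of p' gives the tridiagonal system
  1·σ_0 + 8·σ_1 + 3·σ_2 = 6(Δ_1 - Δ_0) = 30
  3·σ_1 + 10·σ_2 + 2·σ_3 = 6(Δ_2 - Δ_1) = 39
Natural end conditions: σ_0 = σ_3 = 0.
Solving the tridiagonal system: σ_0 = 0, σ_1 = 183/71, σ_2 = 222/71, σ_3 = 0.
On [3, 5], with p_2(x) = a_2 + b_2·(x - 3) + c_2·(x - 3)² + d_2·(x - 3)³: c_2 = σ_2/2 = 111/71, d_2 = (σ_3 - σ_2)/(6h_2) = -37/142, b_2 = Δ_2 - h_2(2σ_2 + σ_3)/6 = 485/142.

1.5634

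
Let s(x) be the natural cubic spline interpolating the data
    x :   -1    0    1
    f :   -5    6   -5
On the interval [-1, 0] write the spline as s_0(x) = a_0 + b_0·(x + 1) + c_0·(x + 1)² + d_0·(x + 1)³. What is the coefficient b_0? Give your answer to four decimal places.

Put σ_i = s'' at the i-th knot. Here h = (1, 1) and Δ = (11, -11), so the interior equations h_(i-1)·σ_(i-1) + 2(h_(i-1)+h_i)·σ_i + h_i·σ_(i+1) = 6(Δ_i − Δ_(i-1)) read
  1·σ_0 + 4·σ_1 + 1·σ_2 = 6(Δ_1 - Δ_0) = -132
Natural end conditions: σ_0 = σ_2 = 0.
Solving the tridiagonal system: σ_0 = 0, σ_1 = -33, σ_2 = 0.
On [-1, 0], with s_0(x) = a_0 + b_0·(x + 1) + c_0·(x + 1)² + d_0·(x + 1)³: c_0 = σ_0/2 = 0, d_0 = (σ_1 - σ_0)/(6h_0) = -11/2, b_0 = Δ_0 - h_0(2σ_0 + σ_1)/6 = 33/2.

16.5000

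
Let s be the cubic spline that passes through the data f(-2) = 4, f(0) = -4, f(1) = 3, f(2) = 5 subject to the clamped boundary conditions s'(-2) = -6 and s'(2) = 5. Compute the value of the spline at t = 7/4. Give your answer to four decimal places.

4.1889

Let m_i = s''(x_i). Step sizes h_i = 2, 1, 1; slopes of the chords Δ_i = (y_(i+1) - y_i)/h_i = -4, 7, 2.
  2·m_0 + 6·m_1 + 1·m_2 = 6(Δ_1 - Δ_0) = 66
  1·m_1 + 4·m_2 + 1·m_3 = 6(Δ_2 - Δ_1) = -30
Clamped end conditions give two more equations: 2h_0·m_0 + h_0·m_1 = 6(Δ_0 - s'(-2)) = 12 and h_2·m_2 + 2h_2·m_3 = 6(s'(2) - Δ_2) = 18.
Solving: m_0 = -50/11, m_1 = 166/11, m_2 = -170/11, m_3 = 184/11.
On [1, 2], s(t) = 3 + 48/11·(t - 1) - 85/11·(t - 1)² + 59/11·(t - 1)³.
With (t - 1) = 3/4: s(7/4) = 2949/704.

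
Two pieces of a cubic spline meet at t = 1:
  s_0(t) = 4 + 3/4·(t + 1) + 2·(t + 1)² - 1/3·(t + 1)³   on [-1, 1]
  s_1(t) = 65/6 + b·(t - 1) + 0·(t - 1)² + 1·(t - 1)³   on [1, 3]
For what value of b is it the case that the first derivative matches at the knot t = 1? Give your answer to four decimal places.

s_0'(t) = 3/4 + 4·(t + 1) - 1·(t + 1)², so s_0'(1) = 19/4. On the right, s_1'(1) = b, so b = 19/4.

4.7500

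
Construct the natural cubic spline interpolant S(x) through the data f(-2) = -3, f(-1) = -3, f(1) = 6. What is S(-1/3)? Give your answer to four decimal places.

-1.1111

Put m_i = S'' at the i-th knot. Here h = (1, 2) and Δ = (0, 9/2), so the interior equations h_(i-1)·m_(i-1) + 2(h_(i-1)+h_i)·m_i + h_i·m_(i+1) = 6(Δ_i − Δ_(i-1)) read
  1·m_0 + 6·m_1 + 2·m_2 = 6(Δ_1 - Δ_0) = 27
Natural end conditions: m_0 = m_2 = 0.
Solving the tridiagonal system: m_0 = 0, m_1 = 9/2, m_2 = 0.
On [-1, 1], S(x) = -3 + 3/2·(x + 1) + 9/4·(x + 1)² - 3/8·(x + 1)³.
With (x + 1) = 2/3: S(-1/3) = -10/9.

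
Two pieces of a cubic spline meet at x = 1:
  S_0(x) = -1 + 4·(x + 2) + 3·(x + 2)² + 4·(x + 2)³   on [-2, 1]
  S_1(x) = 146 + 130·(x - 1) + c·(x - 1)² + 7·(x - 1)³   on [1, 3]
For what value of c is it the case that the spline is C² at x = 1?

39

S_0''(x) = 6 + 24·(x + 2), so S_0''(1) = 78. On the right, S_1''(1) = 2c, so c = 39.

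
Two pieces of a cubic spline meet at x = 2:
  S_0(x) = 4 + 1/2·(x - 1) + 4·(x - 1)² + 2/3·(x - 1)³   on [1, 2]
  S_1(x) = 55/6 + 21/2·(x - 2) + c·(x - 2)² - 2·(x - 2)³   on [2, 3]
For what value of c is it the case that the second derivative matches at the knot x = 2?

6

S_0''(x) = 8 + 4·(x - 1), so S_0''(2) = 12. On the right, S_1''(2) = 2c, so c = 6.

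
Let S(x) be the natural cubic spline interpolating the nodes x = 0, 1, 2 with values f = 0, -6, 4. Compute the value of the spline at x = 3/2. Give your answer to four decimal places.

-2.5000

Let M_i = S''(x_i). Step sizes h_i = 1, 1; slopes of the chords Δ_i = (y_(i+1) - y_i)/h_i = -6, 10.
  1·M_0 + 4·M_1 + 1·M_2 = 6(Δ_1 - Δ_0) = 96
Natural end conditions: M_0 = M_2 = 0.
Hence M_0 = 0, M_1 = 24, M_2 = 0.
On [1, 2], S(x) = -6 + 2·(x - 1) + 12·(x - 1)² - 4·(x - 1)³.
With (x - 1) = 1/2: S(3/2) = -5/2.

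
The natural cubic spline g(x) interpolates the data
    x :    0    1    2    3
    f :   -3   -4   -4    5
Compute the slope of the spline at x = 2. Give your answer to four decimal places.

4.3333

Write σ_i for g''(x_i). With h_i = 1, 1, 1 and divided differences Δ_i = -1, 0, 9, the continuity of g' gives the tridiagonal system
  1·σ_0 + 4·σ_1 + 1·σ_2 = 6(Δ_1 - Δ_0) = 6
  1·σ_1 + 4·σ_2 + 1·σ_3 = 6(Δ_2 - Δ_1) = 54
Natural end conditions: σ_0 = σ_3 = 0.
Hence σ_0 = 0, σ_1 = -2, σ_2 = 14, σ_3 = 0.
On [2, 3], g'(x) = b_2 + 2c_2·(x - 2) + 3d_2·(x - 2)² with b_2 = Δ_2 - h_2(2σ_2 + σ_3)/6 = 13/3, c_2 = σ_2/2 = 7, d_2 = (σ_3 - σ_2)/(6h_2) = -7/3. So g'(2) = 13/3.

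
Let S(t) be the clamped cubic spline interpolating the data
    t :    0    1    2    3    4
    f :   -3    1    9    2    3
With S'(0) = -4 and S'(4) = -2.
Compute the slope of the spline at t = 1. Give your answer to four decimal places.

10.2143

Write m_i for S''(x_i). With h_i = 1, 1, 1, 1 and divided differences Δ_i = 4, 8, -7, 1, the continuity of S' gives the tridiagonal system
  1·m_0 + 4·m_1 + 1·m_2 = 6(Δ_1 - Δ_0) = 24
  1·m_1 + 4·m_2 + 1·m_3 = 6(Δ_2 - Δ_1) = -90
  1·m_2 + 4·m_3 + 1·m_4 = 6(Δ_3 - Δ_2) = 48
Clamped end conditions give two more equations: 2h_0·m_0 + h_0·m_1 = 6(Δ_0 - S'(0)) = 48 and h_3·m_3 + 2h_3·m_4 = 6(S'(4) - Δ_3) = -18.
Solving the tridiagonal system: m_0 = 137/7, m_1 = 62/7, m_2 = -31, m_3 = 176/7, m_4 = -151/7.
On [1, 2], S'(t) = b_1 + 2c_1·(t - 1) + 3d_1·(t - 1)² with b_1 = Δ_1 - h_1(2m_1 + m_2)/6 = 143/14, c_1 = m_1/2 = 31/7, d_1 = (m_2 - m_1)/(6h_1) = -93/14. So S'(1) = 143/14.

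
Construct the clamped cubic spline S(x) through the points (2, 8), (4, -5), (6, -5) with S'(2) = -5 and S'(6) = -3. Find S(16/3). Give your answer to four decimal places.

Let σ_i = S''(x_i). Step sizes h_i = 2, 2; slopes of the chords Δ_i = (y_(i+1) - y_i)/h_i = -13/2, 0.
  2·σ_0 + 8·σ_1 + 2·σ_2 = 6(Δ_1 - Δ_0) = 39
Clamped end conditions give two more equations: 2h_0·σ_0 + h_0·σ_1 = 6(Δ_0 - S'(2)) = -9 and h_1·σ_1 + 2h_1·σ_2 = 6(S'(6) - Δ_1) = -18.
Solving the tridiagonal system: σ_0 = -53/8, σ_1 = 35/4, σ_2 = -71/8.
On [4, 6], S(x) = -5 - 23/8·(x - 4) + 35/8·(x - 4)² - 47/32·(x - 4)³.
With (x - 4) = 4/3: S(16/3) = -245/54.

-4.5370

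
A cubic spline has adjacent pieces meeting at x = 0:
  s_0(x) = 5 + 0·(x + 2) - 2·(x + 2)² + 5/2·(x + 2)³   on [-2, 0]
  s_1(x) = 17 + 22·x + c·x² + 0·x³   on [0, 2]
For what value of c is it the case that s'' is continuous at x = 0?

13

s_0''(x) = -4 + 15·(x + 2), so s_0''(0) = 26. On the right, s_1''(0) = 2c, so c = 13.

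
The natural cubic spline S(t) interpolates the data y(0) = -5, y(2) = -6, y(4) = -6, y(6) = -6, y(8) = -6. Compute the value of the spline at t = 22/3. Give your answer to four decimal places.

Let M_i = S''(x_i). Step sizes h_i = 2, 2, 2, 2; slopes of the chords Δ_i = (y_(i+1) - y_i)/h_i = -1/2, 0, 0, 0.
  2·M_0 + 8·M_1 + 2·M_2 = 6(Δ_1 - Δ_0) = 3
  2·M_1 + 8·M_2 + 2·M_3 = 6(Δ_2 - Δ_1) = 0
  2·M_2 + 8·M_3 + 2·M_4 = 6(Δ_3 - Δ_2) = 0
Natural end conditions: M_0 = M_4 = 0.
Solving: M_0 = 0, M_1 = 45/112, M_2 = -3/28, M_3 = 3/112, M_4 = 0.
On [6, 8], S(t) = -6 - 1/56·(t - 6) + 3/224·(t - 6)² - 1/448·(t - 6)³.
With (t - 6) = 4/3: S(22/3) = -1135/189.

-6.0053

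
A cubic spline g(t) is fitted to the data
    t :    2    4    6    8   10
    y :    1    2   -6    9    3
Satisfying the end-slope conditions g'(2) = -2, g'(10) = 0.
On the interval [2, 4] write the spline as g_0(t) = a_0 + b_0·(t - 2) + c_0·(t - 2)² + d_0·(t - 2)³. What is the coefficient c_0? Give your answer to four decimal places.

4.1429

With σ_i denoting the second derivative at x_i, h_i = 2, 2, 2, 2, and Δ_i = (y_(i+1) − y_i)/h_i = 1/2, -4, 15/2, -3:
  2·σ_0 + 8·σ_1 + 2·σ_2 = 6(Δ_1 - Δ_0) = -27
  2·σ_1 + 8·σ_2 + 2·σ_3 = 6(Δ_2 - Δ_1) = 69
  2·σ_2 + 8·σ_3 + 2·σ_4 = 6(Δ_3 - Δ_2) = -63
Clamped end conditions give two more equations: 2h_0·σ_0 + h_0·σ_1 = 6(Δ_0 - g'(2)) = 15 and h_3·σ_3 + 2h_3·σ_4 = 6(g'(10) - Δ_3) = 18.
Hence σ_0 = 58/7, σ_1 = -127/14, σ_2 = 29/2, σ_3 = -101/7, σ_4 = 82/7.
On [2, 4], with g_0(t) = a_0 + b_0·(t - 2) + c_0·(t - 2)² + d_0·(t - 2)³: c_0 = σ_0/2 = 29/7, d_0 = (σ_1 - σ_0)/(6h_0) = -81/56, b_0 = Δ_0 - h_0(2σ_0 + σ_1)/6 = -2.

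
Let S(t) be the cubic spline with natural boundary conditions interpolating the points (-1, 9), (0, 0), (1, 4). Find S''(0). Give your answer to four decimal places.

With M_i denoting the second derivative at x_i, h_i = 1, 1, and Δ_i = (y_(i+1) − y_i)/h_i = -9, 4:
  1·M_0 + 4·M_1 + 1·M_2 = 6(Δ_1 - Δ_0) = 78
Natural end conditions: M_0 = M_2 = 0.
Forward elimination and back-substitution give M_0 = 0, M_1 = 39/2, M_2 = 0.

19.5000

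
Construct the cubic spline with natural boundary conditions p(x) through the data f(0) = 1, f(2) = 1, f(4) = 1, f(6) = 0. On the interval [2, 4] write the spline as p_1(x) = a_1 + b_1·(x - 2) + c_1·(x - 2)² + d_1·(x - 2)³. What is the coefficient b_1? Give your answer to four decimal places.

0.0667

Let m_i = p''(x_i). Step sizes h_i = 2, 2, 2; slopes of the chords Δ_i = (y_(i+1) - y_i)/h_i = 0, 0, -1/2.
  2·m_0 + 8·m_1 + 2·m_2 = 6(Δ_1 - Δ_0) = 0
  2·m_1 + 8·m_2 + 2·m_3 = 6(Δ_2 - Δ_1) = -3
Natural end conditions: m_0 = m_3 = 0.
Hence m_0 = 0, m_1 = 1/10, m_2 = -2/5, m_3 = 0.
On [2, 4], with p_1(x) = a_1 + b_1·(x - 2) + c_1·(x - 2)² + d_1·(x - 2)³: c_1 = m_1/2 = 1/20, d_1 = (m_2 - m_1)/(6h_1) = -1/24, b_1 = Δ_1 - h_1(2m_1 + m_2)/6 = 1/15.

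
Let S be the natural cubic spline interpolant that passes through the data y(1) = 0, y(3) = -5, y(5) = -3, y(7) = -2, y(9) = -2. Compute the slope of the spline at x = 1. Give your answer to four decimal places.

-3.4643

With M_i denoting the second derivative at x_i, h_i = 2, 2, 2, 2, and Δ_i = (y_(i+1) − y_i)/h_i = -5/2, 1, 1/2, 0:
  2·M_0 + 8·M_1 + 2·M_2 = 6(Δ_1 - Δ_0) = 21
  2·M_1 + 8·M_2 + 2·M_3 = 6(Δ_2 - Δ_1) = -3
  2·M_2 + 8·M_3 + 2·M_4 = 6(Δ_3 - Δ_2) = -3
Natural end conditions: M_0 = M_4 = 0.
Forward elimination and back-substitution give M_0 = 0, M_1 = 81/28, M_2 = -15/14, M_3 = -3/28, M_4 = 0.
On [1, 3], S'(x) = b_0 + 2c_0·(x - 1) + 3d_0·(x - 1)² with b_0 = Δ_0 - h_0(2M_0 + M_1)/6 = -97/28, c_0 = M_0/2 = 0, d_0 = (M_1 - M_0)/(6h_0) = 27/112. So S'(1) = -97/28.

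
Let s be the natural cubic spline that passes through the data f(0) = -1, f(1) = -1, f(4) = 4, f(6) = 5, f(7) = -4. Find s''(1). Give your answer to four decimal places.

Let M_i = s''(x_i). Step sizes h_i = 1, 3, 2, 1; slopes of the chords Δ_i = (y_(i+1) - y_i)/h_i = 0, 5/3, 1/2, -9.
  1·M_0 + 8·M_1 + 3·M_2 = 6(Δ_1 - Δ_0) = 10
  3·M_1 + 10·M_2 + 2·M_3 = 6(Δ_2 - Δ_1) = -7
  2·M_2 + 6·M_3 + 1·M_4 = 6(Δ_3 - Δ_2) = -57
Natural end conditions: M_0 = M_4 = 0.
Solving the tridiagonal system: M_0 = 0, M_1 = 172/197, M_2 = 198/197, M_3 = -3875/394, M_4 = 0.

0.8731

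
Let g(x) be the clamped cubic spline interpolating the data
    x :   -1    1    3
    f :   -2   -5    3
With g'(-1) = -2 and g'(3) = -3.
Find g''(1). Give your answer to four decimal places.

Write σ_i for g''(x_i). With h_i = 2, 2 and divided differences Δ_i = -3/2, 4, the continuity of g' gives the tridiagonal system
  2·σ_0 + 8·σ_1 + 2·σ_2 = 6(Δ_1 - Δ_0) = 33
Clamped end conditions give two more equations: 2h_0·σ_0 + h_0·σ_1 = 6(Δ_0 - g'(-1)) = 3 and h_1·σ_1 + 2h_1·σ_2 = 6(g'(3) - Δ_1) = -42.
Solving the tridiagonal system: σ_0 = -29/8, σ_1 = 35/4, σ_2 = -119/8.

8.7500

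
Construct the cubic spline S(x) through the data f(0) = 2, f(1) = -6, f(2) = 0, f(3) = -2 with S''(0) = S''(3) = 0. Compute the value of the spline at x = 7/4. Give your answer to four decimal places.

-1.4938

Let M_i = S''(x_i). Step sizes h_i = 1, 1, 1; slopes of the chords Δ_i = (y_(i+1) - y_i)/h_i = -8, 6, -2.
  1·M_0 + 4·M_1 + 1·M_2 = 6(Δ_1 - Δ_0) = 84
  1·M_1 + 4·M_2 + 1·M_3 = 6(Δ_2 - Δ_1) = -48
Natural end conditions: M_0 = M_3 = 0.
Forward elimination and back-substitution give M_0 = 0, M_1 = 128/5, M_2 = -92/5, M_3 = 0.
On [1, 2], S(x) = -6 + 8/15·(x - 1) + 64/5·(x - 1)² - 22/3·(x - 1)³.
With (x - 1) = 3/4: S(7/4) = -239/160.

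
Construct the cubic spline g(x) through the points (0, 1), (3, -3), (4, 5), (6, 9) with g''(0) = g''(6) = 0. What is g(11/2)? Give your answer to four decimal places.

Put M_i = g'' at the i-th knot. Here h = (3, 1, 2) and Δ = (-4/3, 8, 2), so the interior equations h_(i-1)·M_(i-1) + 2(h_(i-1)+h_i)·M_i + h_i·M_(i+1) = 6(Δ_i − Δ_(i-1)) read
  3·M_0 + 8·M_1 + 1·M_2 = 6(Δ_1 - Δ_0) = 56
  1·M_1 + 6·M_2 + 2·M_3 = 6(Δ_2 - Δ_1) = -36
Natural end conditions: M_0 = M_3 = 0.
Hence M_0 = 0, M_1 = 372/47, M_2 = -344/47, M_3 = 0.
On [4, 6], g(x) = 5 + 970/141·(x - 4) - 172/47·(x - 4)² + 86/141·(x - 4)³.
With (x - 4) = 3/2: g(11/2) = 1719/188.

9.1436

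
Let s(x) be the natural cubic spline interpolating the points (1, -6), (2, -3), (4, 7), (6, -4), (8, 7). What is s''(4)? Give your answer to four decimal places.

-12.2195

With M_i denoting the second derivative at x_i, h_i = 1, 2, 2, 2, and Δ_i = (y_(i+1) − y_i)/h_i = 3, 5, -11/2, 11/2:
  1·M_0 + 6·M_1 + 2·M_2 = 6(Δ_1 - Δ_0) = 12
  2·M_1 + 8·M_2 + 2·M_3 = 6(Δ_2 - Δ_1) = -63
  2·M_2 + 8·M_3 + 2·M_4 = 6(Δ_3 - Δ_2) = 66
Natural end conditions: M_0 = M_4 = 0.
Solving the tridiagonal system: M_0 = 0, M_1 = 249/41, M_2 = -501/41, M_3 = 927/82, M_4 = 0.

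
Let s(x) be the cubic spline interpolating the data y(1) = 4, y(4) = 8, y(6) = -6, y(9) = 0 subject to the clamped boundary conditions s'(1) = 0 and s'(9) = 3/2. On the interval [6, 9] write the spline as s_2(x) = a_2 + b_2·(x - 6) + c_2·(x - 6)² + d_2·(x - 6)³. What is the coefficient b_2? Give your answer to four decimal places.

With M_i denoting the second derivative at x_i, h_i = 3, 2, 3, and Δ_i = (y_(i+1) − y_i)/h_i = 4/3, -7, 2:
  3·M_0 + 10·M_1 + 2·M_2 = 6(Δ_1 - Δ_0) = -50
  2·M_1 + 10·M_2 + 3·M_3 = 6(Δ_2 - Δ_1) = 54
Clamped end conditions give two more equations: 2h_0·M_0 + h_0·M_1 = 6(Δ_0 - s'(1)) = 8 and h_2·M_2 + 2h_2·M_3 = 6(s'(9) - Δ_2) = -3.
Solving the tridiagonal system: M_0 = 1504/273, M_1 = -760/91, M_2 = 773/91, M_3 = -432/91.
On [6, 9], with s_2(x) = a_2 + b_2·(x - 6) + c_2·(x - 6)² + d_2·(x - 6)³: c_2 = M_2/2 = 773/182, d_2 = (M_3 - M_2)/(6h_2) = -1205/1638, b_2 = Δ_2 - h_2(2M_2 + M_3)/6 = -375/91.

-4.1209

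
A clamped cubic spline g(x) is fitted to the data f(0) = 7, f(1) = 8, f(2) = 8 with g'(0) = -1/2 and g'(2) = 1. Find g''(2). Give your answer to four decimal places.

5.2500

With M_i denoting the second derivative at x_i, h_i = 1, 1, and Δ_i = (y_(i+1) − y_i)/h_i = 1, 0:
  1·M_0 + 4·M_1 + 1·M_2 = 6(Δ_1 - Δ_0) = -6
Clamped end conditions give two more equations: 2h_0·M_0 + h_0·M_1 = 6(Δ_0 - g'(0)) = 9 and h_1·M_1 + 2h_1·M_2 = 6(g'(2) - Δ_1) = 6.
Solving: M_0 = 27/4, M_1 = -9/2, M_2 = 21/4.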